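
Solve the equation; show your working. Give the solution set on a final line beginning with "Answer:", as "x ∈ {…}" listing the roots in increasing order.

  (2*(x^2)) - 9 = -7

Step 1. [(2*(x^2)) - 9 = -7] add 9: x sits inside (… - 9). So sub: 2*(x^2) = 2.
Step 2. [2*(x^2) = 2] 2 out front; divide by 2. So div: x^2 = 1.
Step 3. [x^2 = 1] √ both sides: 1 ≥ 0 gives two branches. So sqrt: x = 1 or -1.

Answer: x ∈ {-1, 1}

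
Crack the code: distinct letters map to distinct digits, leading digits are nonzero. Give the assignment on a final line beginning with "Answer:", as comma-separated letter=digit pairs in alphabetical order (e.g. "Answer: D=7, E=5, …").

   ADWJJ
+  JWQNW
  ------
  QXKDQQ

Step 1. [col 1: J + W ≡ Q (mod 10)] no forcing yet in column 1 (carry-in 0); J=6 is free and consistent — try it ⇒ J=6.
Step 2. [col 1: J + W ≡ Q (mod 10)] W=5 is one option consistent with column 1 (J + W ≡ Q (mod 10), carry-in 0) — take it. So W=5.
Step 3. [col 1: J + W ≡ Q (mod 10)] in column 1 we have J+W≡Q with carry-in 0; given J=6, W=5 and digits 5,6 already taken and all letters distinct, that pins Q to 1. So Q=1.
Step 4. [col 2: J + N ≡ Q (mod 10)] from column 2 (J=6, Q=1, carry-in 1, digits 1,5,6 already taken and all letters distinct): N must equal 4 ⇒ N=4.
Step 5. [col 3: W + Q ≡ D (mod 10)] from column 3 (W=5, Q=1, carry-in 1, digits 1,4,5,6 already taken and all letters distinct): D must equal 7. So D=7.
Step 6. [col 4: D + W ≡ K (mod 10)] column 4: given D=7, W=5, carry-in 0, and digits 1,4,5,6,7 already taken and all letters distinct, D+W≡K (mod 10) forces K=2 ⇒ K=2.
Step 7. [col 5: A + J ≡ X (mod 10)] column 5: given J=6, carry-in 1, and digits 1,2,4,5,6,7 already taken and all letters distinct, A+J≡X (mod 10) forces A=3, so A=3.
Step 8. [col 5: A + J ≡ X (mod 10)] column 5 reads A+J+carry(1)=X with A=3, J=6; with digits 1,2,3,4,5,6,7 already taken and all letters distinct, the only value for X is 0, so X=0.

Answer: A=3, D=7, J=6, K=2, N=4, Q=1, W=5, X=0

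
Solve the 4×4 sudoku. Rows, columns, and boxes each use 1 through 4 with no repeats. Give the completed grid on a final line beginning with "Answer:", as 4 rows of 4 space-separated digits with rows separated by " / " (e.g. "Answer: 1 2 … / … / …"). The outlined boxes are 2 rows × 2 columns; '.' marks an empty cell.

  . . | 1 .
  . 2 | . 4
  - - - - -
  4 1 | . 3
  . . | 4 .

Step 1. [r1c1∈{3}] r1c1 has the single candidate 3, so r1c1=3.
Step 2. [r1c4∈{2}] r1c4's peers cover all but 2, so r1c4=2.
Step 3. [r1c2∈{4}] nothing but 4 survives at r1c2 ⇒ r1c2=4.
Step 4. [r2c3∈{3}] nothing but 3 survives at r2c3, so r2c3=3.
Step 5. [r4c4∈{1}] nothing but 1 survives at r4c4 ⇒ r4c4=1.
Step 6. [r3c3∈{2}] r3c3's peers cover all but 2, so r3c3=2.
Step 7. [r2c1∈{1}] r2c1 is down to just 1, so r2c1=1.
Step 8. [r4c1∈{2}] only 2 remains possible at r4c1 ⇒ r4c1=2.
Step 9. [r4c2∈{3}] r4c2's peers cover all but 3, so r4c2=3.

Answer: 3 4 1 2 / 1 2 3 4 / 4 1 2 3 / 2 3 4 1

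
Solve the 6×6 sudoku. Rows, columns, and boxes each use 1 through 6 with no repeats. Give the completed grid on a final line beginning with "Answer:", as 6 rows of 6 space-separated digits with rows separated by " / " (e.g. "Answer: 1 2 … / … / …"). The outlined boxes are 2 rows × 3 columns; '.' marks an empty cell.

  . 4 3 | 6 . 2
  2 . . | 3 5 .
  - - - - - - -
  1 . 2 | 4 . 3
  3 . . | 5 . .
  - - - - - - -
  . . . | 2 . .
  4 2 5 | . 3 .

Step 1. [r4c2∈{6}] nothing but 6 survives at r4c2, so r4c2=6.
Step 2. [r4c6∈{1}] r4c6's peers cover all but 1, so r4c6=1.
Step 3. [r5c5∈{1,4,6}] in col 5, 4 fits only at r5c5. So r5c5=4.
Step 4. [r2c3∈{1,6}] in row 2, 6 fits only at r2c3, so r2c3=6.
Step 5. [r5c2∈{1,3}] 3 has one home in row 5: r5c2 ⇒ r5c2=3.
Step 6. [r6c6∈{6}] r6c6 is down to just 6 ⇒ r6c6=6.
Step 7. [r1c1∈{5}] only 5 remains possible at r1c1. So r1c1=5.
Step 8. [r3c2∈{5}] r3c2 is down to just 5. So r3c2=5.
Step 9. [r2c2∈{1}] nothing but 1 survives at r2c2, so r2c2=1.
Step 10. [r3c5∈{6}] nothing but 6 survives at r3c5, so r3c5=6.
Step 11. [r2c6∈{4}] only 4 remains possible at r2c6. So r2c6=4.
Step 12. [r5c3∈{1}] r5c3 has the single candidate 1. So r5c3=1.
Step 13. [r1c5∈{1}] nothing but 1 survives at r1c5. So r1c5=1.
Step 14. [r5c1∈{6}] only 6 remains possible at r5c1, so r5c1=6.
Step 15. [r6c4∈{1}] only 1 remains possible at r6c4 ⇒ r6c4=1.
Step 16. [r4c3∈{4}] r4c3 is down to just 4, so r4c3=4.
Step 17. [r4c5∈{2}] only 2 remains possible at r4c5 ⇒ r4c5=2.
Step 18. [r5c6∈{5}] r5c6's peers cover all but 5 ⇒ r5c6=5.

Answer: 5 4 3 6 1 2 / 2 1 6 3 5 4 / 1 5 2 4 6 3 / 3 6 4 5 2 1 / 6 3 1 2 4 5 / 4 2 5 1 3 6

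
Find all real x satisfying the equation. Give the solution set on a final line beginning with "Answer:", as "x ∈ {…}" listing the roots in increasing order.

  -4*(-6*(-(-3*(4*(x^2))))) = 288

Step 1. [-4*(-6*(-(-3*(4*(x^2))))) = 288] leading coefficient -4: divide by -4. So div: -6*(-(-3*(4*(x^2)))) = -72.
Step 2. [-6*(-(-3*(4*(x^2)))) = -72] LHS = -6·(…); ÷-6 both sides. So div: -(-3*(4*(x^2))) = 12.
Step 3. [-(-3*(4*(x^2))) = 12] flip signs both sides, so neg: -3*(4*(x^2)) = -12.
Step 4. [-3*(4*(x^2)) = -12] leading coefficient -3: divide by -3. So div: 4*(x^2) = 4.
Step 5. [4*(x^2) = 4] 4 out front; divide by 4 ⇒ div: x^2 = 1.
Step 6. [x^2 = 1] √ both sides: 1 ≥ 0 gives two branches, so sqrt: x = 1 or -1.

Answer: x ∈ {-1, 1}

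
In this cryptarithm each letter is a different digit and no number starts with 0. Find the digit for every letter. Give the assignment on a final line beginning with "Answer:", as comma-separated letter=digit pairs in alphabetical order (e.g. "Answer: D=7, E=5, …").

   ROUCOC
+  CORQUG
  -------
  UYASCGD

Step 1. [U] the sum has 7 digits but both addends have 6; that extra leading digit U is the final carry, namely 1, so U=1.
Step 2. [col 1: C + G ≡ D (mod 10)] column 1 (C + G ≡ D (mod 10), carry-in 0) doesn't pin G yet; pick G=4 and continue, so G=4.
Step 3. [col 1: C + G ≡ D (mod 10)] several values work for C in column 1 (C + G ≡ D (mod 10), carry-in 0); try C=5. So C=5.
Step 4. [col 1: C + G ≡ D (mod 10)] column 1: given C=5, G=4, carry-in 0, and digits 1,4,5 already taken and all letters distinct, C+G≡D (mod 10) forces D=9, so D=9.
Step 5. [col 2: O + U ≡ G (mod 10)] column 2 reads O+U+carry(0)=G with U=1, G=4; with digits 1,4,5,9 already taken and all letters distinct, the only value for O is 3. So O=3.
Step 6. [col 3: C + Q ≡ C (mod 10)] from column 3 (C=5, carry-in 0, digits 1,3,4,5,9 already taken and all letters distinct): Q must equal 0 ⇒ Q=0.
Step 7. [col 4: U + R ≡ S (mod 10)] several values work for S in column 4 (U + R ≡ S (mod 10), carry-in 0); try S=8 ⇒ S=8.
Step 8. [col 4: U + R ≡ S (mod 10)] column 4 reads U+R+carry(0)=S with U=1, S=8; with digits 0,1,3,4,5,8,9 already taken and all letters distinct, the only value for R is 7, so R=7.
Step 9. [col 5: O + O ≡ A (mod 10)] in column 5 we have O+O≡A with carry-in 0; given O=3 and digits 0,1,3,4,5,7,8,9 already taken and all letters distinct, that pins A to 6, so A=6.
Step 10. [col 6: R + C ≡ Y (mod 10)] from column 6 (R=7, C=5, carry-in 0, digits 0,1,3,4,5,6,7,8,9 already taken and all letters distinct): Y must equal 2. So Y=2.

Answer: A=6, C=5, D=9, G=4, O=3, Q=0, R=7, S=8, U=1, Y=2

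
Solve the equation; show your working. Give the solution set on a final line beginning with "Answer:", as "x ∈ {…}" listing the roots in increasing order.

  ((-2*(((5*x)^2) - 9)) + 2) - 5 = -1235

Step 1. [((-2*(((5*x)^2) - 9)) + 2) - 5 = -1235] peel the -5: add 5 from each side. So sub: (-2*(((5*x)^2) - 9)) + 2 = -1230.
Step 2. [(-2*(((5*x)^2) - 9)) + 2 = -1230] the outer +2 inverts by subtracting 2, so sub: -2*(((5*x)^2) - 9) = -1232.
Step 3. [-2*(((5*x)^2) - 9) = -1232] -2 out front; divide by -2 ⇒ div: ((5*x)^2) - 9 = 616.
Step 4. [((5*x)^2) - 9 = 616] peel the -9: add 9 from each side. So sub: (5*x)^2 = 625.
Step 5. [(5*x)^2 = 625] √ both sides: 625 ≥ 0 gives two branches ⇒ sqrt: 5*x = 25 or -25.
Step 6. [5*x = 25 or -25] LHS = 5·(…); ÷5 both sides, so div: x = 5 or -5.

Answer: x ∈ {-5, 5}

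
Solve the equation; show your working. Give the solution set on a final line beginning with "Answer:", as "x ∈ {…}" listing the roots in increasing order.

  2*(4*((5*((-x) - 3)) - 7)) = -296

Step 1. [2*(4*((5*((-x) - 3)) - 7)) = -296] divide by the outer 2. So div: 4*((5*((-x) - 3)) - 7) = -148.
Step 2. [4*((5*((-x) - 3)) - 7) = -148] LHS = 4·(…); ÷4 both sides, so div: (5*((-x) - 3)) - 7 = -37.
Step 3. [(5*((-x) - 3)) - 7 = -37] peel the -7: add 7 from each side, so sub: 5*((-x) - 3) = -30.
Step 4. [5*((-x) - 3) = -30] 5 out front; divide by 5 ⇒ div: (-x) - 3 = -6.
Step 5. [(-x) - 3 = -6] add 3: x sits inside (… - 3), so sub: -x = -3.
Step 6. [-x = -3] leading − — multiply by −1 ⇒ neg: x = 3.

Answer: x ∈ {3}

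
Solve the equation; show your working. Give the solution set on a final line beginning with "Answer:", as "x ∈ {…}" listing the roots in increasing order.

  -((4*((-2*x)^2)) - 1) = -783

Step 1. [-((4*((-2*x)^2)) - 1) = -783] flip signs both sides, so neg: (4*((-2*x)^2)) - 1 = 783.
Step 2. [(4*((-2*x)^2)) - 1 = 783] 1 comes off first (add 1). So sub: 4*((-2*x)^2) = 784.
Step 3. [4*((-2*x)^2) = 784] leading coefficient 4: divide by 4. So div: (-2*x)^2 = 196.
Step 4. [(-2*x)^2 = 196] 196 ≥ 0, LHS is (·)² — take ±√ ⇒ sqrt: -2*x = 14 or -14.
Step 5. [-2*x = 14 or -14] LHS = -2·(…); ÷-2 both sides, so div: x = -7 or 7.

Answer: x ∈ {-7, 7}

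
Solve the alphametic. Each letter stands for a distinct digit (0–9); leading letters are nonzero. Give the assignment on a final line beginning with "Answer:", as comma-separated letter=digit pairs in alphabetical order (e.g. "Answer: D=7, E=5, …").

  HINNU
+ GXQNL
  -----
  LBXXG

Step 1. [col 1: U + L ≡ G (mod 10)] no forcing yet in column 1 (carry-in 0); U=7 is free and consistent — try it ⇒ U=7.
Step 2. [col 1: U + L ≡ G (mod 10)] several values work for L in column 1 (U + L ≡ G (mod 10), carry-in 0); try L=6 ⇒ L=6.
Step 3. [col 1: U + L ≡ G (mod 10)] from column 1 (U=7, L=6, carry-in 0, digits 6,7 already taken and all letters distinct): G must equal 3. So G=3.
Step 4. [col 2: N + N ≡ X (mod 10)] X=9 is one option consistent with column 2 (N + N ≡ X (mod 10), carry-in 1) — take it ⇒ X=9.
Step 5. [col 2: N + N ≡ X (mod 10)] from column 2 (X=9, carry-in 1, digits 3,6,7,9 already taken and all letters distinct): N must equal 4, so N=4.
Step 6. [col 3: N + Q ≡ X (mod 10)] from column 3 (N=4, X=9, carry-in 0, digits 3,4,6,7,9 already taken and all letters distinct): Q must equal 5 ⇒ Q=5.
Step 7. [col 4: I + X ≡ B (mod 10)] several values work for B in column 4 (I + X ≡ B (mod 10), carry-in 0); try B=0 ⇒ B=0.
Step 8. [col 4: I + X ≡ B (mod 10)] in column 4 we have I+X≡B with carry-in 0; given X=9, B=0 and digits 0,3,4,5,6,7,9 already taken and all letters distinct, that pins I to 1, so I=1.
Step 9. [col 5: H + G ≡ L (mod 10)] column 5 reads H+G+carry(1)=L with G=3, L=6; with digits 0,1,3,4,5,6,7,9 already taken and all letters distinct, the only value for H is 2 ⇒ H=2.

Answer: B=0, G=3, H=2, I=1, L=6, N=4, Q=5, U=7, X=9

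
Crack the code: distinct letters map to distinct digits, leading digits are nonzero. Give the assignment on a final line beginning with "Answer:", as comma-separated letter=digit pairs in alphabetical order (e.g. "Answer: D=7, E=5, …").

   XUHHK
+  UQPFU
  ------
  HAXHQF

Step 1. [col 1: K + U ≡ F (mod 10)] no forcing yet in column 1 (carry-in 0); U=7 is free and consistent — try it. So U=7.
Step 2. [col 1: K + U ≡ F (mod 10)] no forcing yet in column 1 (carry-in 0); K=9 is free and consistent — try it, so K=9.
Step 3. [col 1: K + U ≡ F (mod 10)] column 1: given K=9, U=7, carry-in 0, and digits 7,9 already taken and all letters distinct, K+U≡F (mod 10) forces F=6. So F=6.
Step 4. [col 2: H + F ≡ Q (mod 10)] no forcing yet in column 2 (carry-in 1); Q=8 is free and consistent — try it ⇒ Q=8.
Step 5. [col 2: H + F ≡ Q (mod 10)] in column 2 we have H+F≡Q with carry-in 1; given F=6, Q=8 and digits 6,7,8,9 already taken and all letters distinct, that pins H to 1, so H=1.
Step 6. [col 3: H + P ≡ H (mod 10)] from column 3 (H=1, carry-in 0, digits 1,6,7,8,9 already taken and all letters distinct): P must equal 0, so P=0.
Step 7. [col 4: U + Q ≡ X (mod 10)] in column 4 we have U+Q≡X with carry-in 0; given U=7, Q=8 and digits 0,1,6,7,8,9 already taken and all letters distinct, that pins X to 5 ⇒ X=5.
Step 8. [col 5: X + U ≡ A (mod 10)] column 5: given X=5, U=7, carry-in 1, and digits 0,1,5,6,7,8,9 already taken and all letters distinct, X+U≡A (mod 10) forces A=3 ⇒ A=3.

Answer: A=3, F=6, H=1, K=9, P=0, Q=8, U=7, X=5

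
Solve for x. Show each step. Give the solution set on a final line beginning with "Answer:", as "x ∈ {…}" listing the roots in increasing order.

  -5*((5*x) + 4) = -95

Step 1. [-5*((5*x) + 4) = -95] -5 out front; divide by -5 ⇒ div: (5*x) + 4 = 19.
Step 2. [(5*x) + 4 = 19] the outer +4 inverts by subtracting 4 ⇒ sub: 5*x = 15.
Step 3. [5*x = 15] 5 out front; divide by 5. So div: x = 3.

Answer: x ∈ {3}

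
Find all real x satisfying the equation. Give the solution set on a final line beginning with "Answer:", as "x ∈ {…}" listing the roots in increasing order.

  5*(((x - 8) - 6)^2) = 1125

Step 1. [5*(((x - 8) - 6)^2) = 1125] 5·(inner) — divide through by 5 ⇒ div: ((x - 8) - 6)^2 = 225.
Step 2. [((x - 8) - 6)^2 = 225] √ both sides: 225 ≥ 0 gives two branches ⇒ sqrt: (x - 8) - 6 = 15 or -15.
Step 3. [(x - 8) - 6 = 15 or -15] the outer -6 inverts by adding 6 ⇒ sub: x - 8 = 21 or -9.
Step 4. [x - 8 = 21 or -9] add 8: x sits inside (… - 8). So sub: x = 29 or -1.

Answer: x ∈ {-1, 29}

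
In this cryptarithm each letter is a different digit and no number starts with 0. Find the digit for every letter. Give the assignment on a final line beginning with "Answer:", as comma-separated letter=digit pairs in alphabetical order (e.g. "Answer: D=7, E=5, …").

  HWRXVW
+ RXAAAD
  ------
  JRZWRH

Step 1. [col 1: W + D ≡ H (mod 10)] several values work for W in column 1 (W + D ≡ H (mod 10), carry-in 0); try W=5. So W=5.
Step 2. [col 1: W + D ≡ H (mod 10)] H=4 is one option consistent with column 1 (W + D ≡ H (mod 10), carry-in 0) — take it ⇒ H=4.
Step 3. [col 1: W + D ≡ H (mod 10)] in column 1 we have W+D≡H with carry-in 0; given W=5, H=4 and digits 4,5 already taken and all letters distinct, that pins D to 9 ⇒ D=9.
Step 4. [col 2: V + A ≡ R (mod 10)] R=2 is one option consistent with column 2 (V + A ≡ R (mod 10), carry-in 1) — take it ⇒ R=2.
Step 5. [col 2: V + A ≡ R (mod 10)] column 2 (V + A ≡ R (mod 10), carry-in 1) doesn't pin A yet; pick A=8 and continue ⇒ A=8.
Step 6. [col 2: V + A ≡ R (mod 10)] column 2 reads V+A+carry(1)=R with A=8, R=2; with digits 2,4,5,8,9 already taken and all letters distinct, the only value for V is 3 ⇒ V=3.
Step 7. [col 3: X + A ≡ W (mod 10)] column 3: given A=8, W=5, carry-in 1, and digits 2,3,4,5,8,9 already taken and all letters distinct, X+A≡W (mod 10) forces X=6, so X=6.
Step 8. [col 4: R + A ≡ Z (mod 10)] column 4: given R=2, A=8, carry-in 1, and digits 2,3,4,5,6,8,9 already taken and all letters distinct, R+A≡Z (mod 10) forces Z=1 ⇒ Z=1.
Step 9. [col 6: H + R ≡ J (mod 10)] in column 6 we have H+R≡J with carry-in 1; given H=4, R=2 and digits 1,2,3,4,5,6,8,9 already taken and all letters distinct, that pins J to 7 ⇒ J=7.

Answer: A=8, D=9, H=4, J=7, R=2, V=3, W=5, X=6, Z=1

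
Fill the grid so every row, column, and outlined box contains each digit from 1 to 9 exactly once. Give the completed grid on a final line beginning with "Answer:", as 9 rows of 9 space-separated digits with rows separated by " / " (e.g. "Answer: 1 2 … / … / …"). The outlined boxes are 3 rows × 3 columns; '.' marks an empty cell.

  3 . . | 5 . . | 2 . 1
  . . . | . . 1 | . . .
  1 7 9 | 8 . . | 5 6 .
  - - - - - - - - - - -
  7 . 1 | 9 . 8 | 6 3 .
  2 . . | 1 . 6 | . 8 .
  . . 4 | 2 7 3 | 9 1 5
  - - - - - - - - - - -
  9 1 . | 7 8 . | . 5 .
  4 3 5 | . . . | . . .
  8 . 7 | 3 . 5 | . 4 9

Step 1. [r2c4∈{4,6}] across col 4, 4 lands solely at r2c4. So r2c4=4.
Step 2. [r8c8∈{2,7}] across col 8, 2 lands solely at r8c8. So r8c8=2.
Step 3. [r5c7∈{4,7}] across col 7, 4 lands solely at r5c7, so r5c7=4.
Step 4. [r4c2∈{5}] r4c2 has the single candidate 5, so r4c2=5.
Step 5. [r8c4∈{6}] only 6 remains possible at r8c4. So r8c4=6.
Step 6. [r9c2∈{2,6}] across row 9, 6 lands solely at r9c2, so r9c2=6.
Step 7. [r9c5∈{1,2}] 2 has one home in row 9: r9c5 ⇒ r9c5=2.
Step 8. [r5c9∈{7}] only 7 remains possible at r5c9. So r5c9=7.
Step 9. [r8c7∈{1,7,8}] r8c7 is the only open cell in row 8 admitting 7. So r8c7=7.
Step 10. [r2c7∈{3,8}] 8 has one home in col 7: r2c7 ⇒ r2c7=8.
Step 11. [r2c9∈{3}] nothing but 3 survives at r2c9 ⇒ r2c9=3.
Step 12. [r1c3∈{6,8}] col 3 places 8 nowhere but r1c3. So r1c3=8.
Step 13. [r2c3∈{2,6}] r2c3 is the only open cell in col 3 admitting 6. So r2c3=6.
Step 14. [r2c5∈{9}] nothing but 9 survives at r2c5. So r2c5=9.
Step 15. [r1c6∈{7}] r1c6 has the single candidate 7, so r1c6=7.
Step 16. [r1c2∈{4}] only 4 remains possible at r1c2, so r1c2=4.
Step 17. [r4c9∈{2}] only 2 remains possible at r4c9 ⇒ r4c9=2.
Step 18. [r3c9∈{4}] r3c9 is down to just 4 ⇒ r3c9=4.
Step 19. [r6c1∈{6}] nothing but 6 survives at r6c1. So r6c1=6.
Step 20. [r2c2∈{2}] only 2 remains possible at r2c2 ⇒ r2c2=2.
Step 21. [r1c8∈{9}] r1c8 has the single candidate 9, so r1c8=9.
Step 22. [r8c6∈{9}] nothing but 9 survives at r8c6, so r8c6=9.
Step 23. [r9c7∈{1}] nothing but 1 survives at r9c7. So r9c7=1.
Step 24. [r8c9∈{8}] nothing but 8 survives at r8c9, so r8c9=8.
Step 25. [r7c6∈{4}] r7c6's peers cover all but 4. So r7c6=4.
Step 26. [r7c7∈{3}] r7c7 is down to just 3 ⇒ r7c7=3.
Step 27. [r7c9∈{6}] r7c9 has the single candidate 6. So r7c9=6.
Step 28. [r6c2∈{8}] r6c2's peers cover all but 8 ⇒ r6c2=8.
Step 29. [r5c2∈{9}] r5c2 is down to just 9, so r5c2=9.
Step 30. [r5c3∈{3}] only 3 remains possible at r5c3 ⇒ r5c3=3.
Step 31. [r3c6∈{2}] r3c6 is down to just 2, so r3c6=2.
Step 32. [r5c5∈{5}] only 5 remains possible at r5c5, so r5c5=5.
Step 33. [r3c5∈{3}] r3c5 is down to just 3. So r3c5=3.
Step 34. [r4c5∈{4}] r4c5 is down to just 4 ⇒ r4c5=4.
Step 35. [r1c5∈{6}] r1c5 has the single candidate 6 ⇒ r1c5=6.
Step 36. [r7c3∈{2}] r7c3's peers cover all but 2 ⇒ r7c3=2.
Step 37. [r2c8∈{7}] r2c8 is down to just 7, so r2c8=7.
Step 38. [r8c5∈{1}] r8c5 has the single candidate 1 ⇒ r8c5=1.
Step 39. [r2c1∈{5}] nothing but 5 survives at r2c1. So r2c1=5.

Answer: 3 4 8 5 6 7 2 9 1 / 5 2 6 4 9 1 8 7 3 / 1 7 9 8 3 2 5 6 4 / 7 5 1 9 4 8 6 3 2 / 2 9 3 1 5 6 4 8 7 / 6 8 4 2 7 3 9 1 5 / 9 1 2 7 8 4 3 5 6 / 4 3 5 6 1 9 7 2 8 / 8 6 7 3 2 5 1 4 9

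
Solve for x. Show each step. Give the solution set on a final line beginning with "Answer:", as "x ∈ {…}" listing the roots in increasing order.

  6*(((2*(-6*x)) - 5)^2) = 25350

Step 1. [6*(((2*(-6*x)) - 5)^2) = 25350] 6 out front; divide by 6. So div: ((2*(-6*x)) - 5)^2 = 4225.
Step 2. [((2*(-6*x)) - 5)^2 = 4225] 4225 ≥ 0, LHS is (·)² — take ±√ ⇒ sqrt: (2*(-6*x)) - 5 = 65 or -65.
Step 3. [(2*(-6*x)) - 5 = 65 or -65] add 5: x sits inside (… - 5), so sub: 2*(-6*x) = 70 or -60.
Step 4. [2*(-6*x) = 70 or -60] 2 out front; divide by 2 ⇒ div: -6*x = 35 or -30.
Step 5. [-6*x = 35 or -30] LHS = -6·(…); ÷-6 both sides, so div: x = -35/6 or 5.

Answer: x ∈ {-35/6, 5}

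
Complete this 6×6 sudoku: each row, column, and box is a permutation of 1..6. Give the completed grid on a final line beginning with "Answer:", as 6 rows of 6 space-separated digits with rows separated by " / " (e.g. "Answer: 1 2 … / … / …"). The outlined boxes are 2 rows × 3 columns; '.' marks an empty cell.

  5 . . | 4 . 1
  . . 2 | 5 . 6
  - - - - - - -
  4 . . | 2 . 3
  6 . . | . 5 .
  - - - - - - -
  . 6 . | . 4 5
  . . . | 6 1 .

Step 1. [r1c2∈{3}] r1c2 has the single candidate 3. So r1c2=3.
Step 2. [r5c1∈{1,2,3}] row 5 places 2 nowhere but r5c1, so r5c1=2.
Step 3. [r4c3∈{1,3}] across row 4, 3 lands solely at r4c3 ⇒ r4c3=3.
Step 4. [r6c3∈{4,5}] r6c3 is the only open cell in col 3 admitting 4. So r6c3=4.
Step 5. [r3c3∈{1,5}] col 3 places 5 nowhere but r3c3 ⇒ r3c3=5.
Step 6. [r3c2∈{1}] r3c2 is down to just 1, so r3c2=1.
Step 7. [r2c2∈{4}] r2c2 has the single candidate 4. So r2c2=4.
Step 8. [r4c2∈{2}] nothing but 2 survives at r4c2 ⇒ r4c2=2.
Step 9. [r5c4∈{3}] nothing but 3 survives at r5c4 ⇒ r5c4=3.
Step 10. [r6c6∈{2}] only 2 remains possible at r6c6 ⇒ r6c6=2.
Step 11. [r1c5∈{2}] r1c5's peers cover all but 2 ⇒ r1c5=2.
Step 12. [r6c1∈{3}] r6c1's peers cover all but 3 ⇒ r6c1=3.
Step 13. [r2c5∈{3}] r2c5's peers cover all but 3. So r2c5=3.
Step 14. [r1c3∈{6}] nothing but 6 survives at r1c3 ⇒ r1c3=6.
Step 15. [r3c5∈{6}] only 6 remains possible at r3c5. So r3c5=6.
Step 16. [r5c3∈{1}] nothing but 1 survives at r5c3. So r5c3=1.
Step 17. [r4c4∈{1}] r4c4 is down to just 1, so r4c4=1.
Step 18. [r2c1∈{1}] r2c1 has the single candidate 1, so r2c1=1.
Step 19. [r4c6∈{4}] r4c6 has the single candidate 4, so r4c6=4.
Step 20. [r6c2∈{5}] only 5 remains possible at r6c2, so r6c2=5.

Answer: 5 3 6 4 2 1 / 1 4 2 5 3 6 / 4 1 5 2 6 3 / 6 2 3 1 5 4 / 2 6 1 3 4 5 / 3 5 4 6 1 2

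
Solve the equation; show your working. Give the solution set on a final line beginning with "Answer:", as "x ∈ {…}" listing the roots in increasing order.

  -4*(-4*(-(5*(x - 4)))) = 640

Step 1. [-4*(-4*(-(5*(x - 4)))) = 640] -4 out front; divide by -4. So div: -4*(-(5*(x - 4))) = -160.
Step 2. [-4*(-(5*(x - 4))) = -160] LHS = -4·(…); ÷-4 both sides. So div: -(5*(x - 4)) = 40.
Step 3. [-(5*(x - 4)) = 40] LHS negated; negate both sides, so neg: 5*(x - 4) = -40.
Step 4. [5*(x - 4) = -40] 5·(inner) — divide through by 5, so div: x - 4 = -8.
Step 5. [x - 4 = -8] add 4: x sits inside (… - 4) ⇒ sub: x = -4.

Answer: x ∈ {-4}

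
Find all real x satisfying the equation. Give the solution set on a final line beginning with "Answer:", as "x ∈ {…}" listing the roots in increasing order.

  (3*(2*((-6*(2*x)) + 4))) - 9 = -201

Step 1. [(3*(2*((-6*(2*x)) + 4))) - 9 = -201] peel the -9: add 9 from each side. So sub: 3*(2*((-6*(2*x)) + 4)) = -192.
Step 2. [3*(2*((-6*(2*x)) + 4)) = -192] LHS = 3·(…); ÷3 both sides, so div: 2*((-6*(2*x)) + 4) = -64.
Step 3. [2*((-6*(2*x)) + 4) = -64] leading coefficient 2: divide by 2 ⇒ div: (-6*(2*x)) + 4 = -32.
Step 4. [(-6*(2*x)) + 4 = -32] subtract 4: x sits inside (… + 4) ⇒ sub: -6*(2*x) = -36.
Step 5. [-6*(2*x) = -36] divide by the outer -6 ⇒ div: 2*x = 6.
Step 6. [2*x = 6] 2 out front; divide by 2, so div: x = 3.

Answer: x ∈ {3}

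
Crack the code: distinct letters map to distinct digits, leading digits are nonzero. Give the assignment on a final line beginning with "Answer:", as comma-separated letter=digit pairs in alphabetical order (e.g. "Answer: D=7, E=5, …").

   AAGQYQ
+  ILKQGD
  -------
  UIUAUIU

Step 1. [col 1: Q + D ≡ U (mod 10)] U=1 is one option consistent with column 1 (Q + D ≡ U (mod 10), carry-in 0) — take it, so U=1.
Step 2. [col 1: Q + D ≡ U (mod 10)] D=6 is one option consistent with column 1 (Q + D ≡ U (mod 10), carry-in 0) — take it. So D=6.
Step 3. [col 1: Q + D ≡ U (mod 10)] from column 1 (D=6, U=1, carry-in 0, digits 1,6 already taken and all letters distinct): Q must equal 5 ⇒ Q=5.
Step 4. [col 2: Y + G ≡ I (mod 10)] no forcing yet in column 2 (carry-in 1); I=3 is free and consistent — try it ⇒ I=3.
Step 5. [col 2: Y + G ≡ I (mod 10)] no forcing yet in column 2 (carry-in 1); G=8 is free and consistent — try it. So G=8.
Step 6. [col 2: Y + G ≡ I (mod 10)] column 2 reads Y+G+carry(1)=I with G=8, I=3; with digits 1,3,5,6,8 already taken and all letters distinct, the only value for Y is 4 ⇒ Y=4.
Step 7. [col 4: G + K ≡ A (mod 10)] in column 4 we have G+K≡A with carry-in 1; given G=8 and digits 1,3,4,5,6,8 already taken and all letters distinct, that pins K to 0, so K=0.
Step 8. [col 4: G + K ≡ A (mod 10)] column 4 reads G+K+carry(1)=A with G=8, K=0; with digits 0,1,3,4,5,6,8 already taken and all letters distinct, the only value for A is 9 ⇒ A=9.
Step 9. [col 5: A + L ≡ U (mod 10)] in column 5 we have A+L≡U with carry-in 0; given A=9, U=1 and digits 0,1,3,4,5,6,8,9 already taken and all letters distinct, that pins L to 2. So L=2.

Answer: A=9, D=6, G=8, I=3, K=0, L=2, Q=5, U=1, Y=4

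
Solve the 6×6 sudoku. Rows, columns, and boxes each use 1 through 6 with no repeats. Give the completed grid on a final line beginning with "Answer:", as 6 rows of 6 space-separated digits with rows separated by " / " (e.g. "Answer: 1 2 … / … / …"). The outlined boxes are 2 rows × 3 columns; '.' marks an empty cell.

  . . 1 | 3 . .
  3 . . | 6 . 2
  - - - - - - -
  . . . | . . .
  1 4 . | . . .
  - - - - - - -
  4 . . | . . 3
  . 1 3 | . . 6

Step 1. [r4c6∈{5}] only 5 remains possible at r4c6 ⇒ r4c6=5.
Step 2. [r2c2∈{5}] r2c2's peers cover all but 5, so r2c2=5.
Step 3. [r4c4∈{2}] nothing but 2 survives at r4c4, so r4c4=2.
Step 4. [r4c3∈{6}] r4c3 has the single candidate 6. So r4c3=6.
Step 5. [r3c6∈{1,4}] r3c6 is the only open cell in col 6 admitting 1, so r3c6=1.
Step 6. [r1c5∈{4,5}] row 1 places 5 nowhere but r1c5, so r1c5=5.
Step 7. [r1c1∈{2,6}] 6 has one home in col 1: r1c1 ⇒ r1c1=6.
Step 8. [r1c2∈{2}] r1c2 has the single candidate 2 ⇒ r1c2=2.
Step 9. [r3c5∈{3,4,6}] r3c5 is the only open cell in row 3 admitting 6. So r3c5=6.
Step 10. [r2c5∈{1,4}] across row 2, 1 lands solely at r2c5, so r2c5=1.
Step 11. [r5c5∈{2}] r5c5's peers cover all but 2, so r5c5=2.
Step 12. [r5c3∈{5}] r5c3 is down to just 5. So r5c3=5.
Step 13. [r3c4∈{4}] r3c4 has the single candidate 4. So r3c4=4.
Step 14. [r6c1∈{2}] nothing but 2 survives at r6c1. So r6c1=2.
Step 15. [r2c3∈{4}] only 4 remains possible at r2c3, so r2c3=4.
Step 16. [r3c1∈{5}] r3c1 is down to just 5. So r3c1=5.
Step 17. [r4c5∈{3}] only 3 remains possible at r4c5 ⇒ r4c5=3.
Step 18. [r3c2∈{3}] r3c2's peers cover all but 3 ⇒ r3c2=3.
Step 19. [r1c6∈{4}] r1c6's peers cover all but 4 ⇒ r1c6=4.
Step 20. [r6c4∈{5}] only 5 remains possible at r6c4, so r6c4=5.
Step 21. [r6c5∈{4}] r6c5 is down to just 4. So r6c5=4.
Step 22. [r5c2∈{6}] nothing but 6 survives at r5c2 ⇒ r5c2=6.
Step 23. [r3c3∈{2}] nothing but 2 survives at r3c3. So r3c3=2.
Step 24. [r5c4∈{1}] only 1 remains possible at r5c4. So r5c4=1.

Answer: 6 2 1 3 5 4 / 3 5 4 6 1 2 / 5 3 2 4 6 1 / 1 4 6 2 3 5 / 4 6 5 1 2 3 / 2 1 3 5 4 6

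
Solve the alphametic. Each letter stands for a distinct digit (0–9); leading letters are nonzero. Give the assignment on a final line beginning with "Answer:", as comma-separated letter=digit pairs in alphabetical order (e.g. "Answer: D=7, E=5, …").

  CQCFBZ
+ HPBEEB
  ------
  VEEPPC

Step 1. [col 1: Z + B ≡ C (mod 10)] no forcing yet in column 1 (carry-in 0); C=7 is free and consistent — try it ⇒ C=7.
Step 2. [col 1: Z + B ≡ C (mod 10)] several values work for B in column 1 (Z + B ≡ C (mod 10), carry-in 0); try B=6, so B=6.
Step 3. [col 1: Z + B ≡ C (mod 10)] column 1 reads Z+B+carry(0)=C with B=6, C=7; with digits 6,7 already taken and all letters distinct, the only value for Z is 1. So Z=1.
Step 4. [col 2: B + E ≡ P (mod 10)] several values work for P in column 2 (B + E ≡ P (mod 10), carry-in 0); try P=0. So P=0.
Step 5. [col 2: B + E ≡ P (mod 10)] column 2 reads B+E+carry(0)=P with B=6, P=0; with digits 0,1,6,7 already taken and all letters distinct, the only value for E is 4 ⇒ E=4.
Step 6. [col 3: F + E ≡ P (mod 10)] column 3: given E=4, P=0, carry-in 1, and digits 0,1,4,6,7 already taken and all letters distinct, F+E≡P (mod 10) forces F=5, so F=5.
Step 7. [col 5: Q + P ≡ E (mod 10)] in column 5 we have Q+P≡E with carry-in 1; given P=0, E=4 and digits 0,1,4,5,6,7 already taken and all letters distinct, that pins Q to 3, so Q=3.
Step 8. [col 6: C + H ≡ V (mod 10)] column 6 reads C+H+carry(0)=V with C=7; with digits 0,1,3,4,5,6,7 already taken and all letters distinct, the only value for V is 9 ⇒ V=9.
Step 9. [col 6: C + H ≡ V (mod 10)] column 6: given C=7, V=9, carry-in 0, and digits 0,1,3,4,5,6,7,9 already taken and all letters distinct, C+H≡V (mod 10) forces H=2 ⇒ H=2.

Answer: B=6, C=7, E=4, F=5, H=2, P=0, Q=3, V=9, Z=1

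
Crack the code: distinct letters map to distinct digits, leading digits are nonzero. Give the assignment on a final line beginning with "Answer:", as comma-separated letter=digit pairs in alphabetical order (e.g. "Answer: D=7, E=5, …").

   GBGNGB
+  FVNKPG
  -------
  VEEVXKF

Step 1. [V] V is the leading digit of a 7-digit sum of two 6-digit numbers; the final carry is exactly 1. So V=1.
Step 2. [col 1: B + G ≡ F (mod 10)] column 1 (B + G ≡ F (mod 10), carry-in 0) doesn't pin B yet; pick B=2 and continue. So B=2.
Step 3. [col 1: B + G ≡ F (mod 10)] no forcing yet in column 1 (carry-in 0); F=8 is free and consistent — try it ⇒ F=8.
Step 4. [col 1: B + G ≡ F (mod 10)] column 1 reads B+G+carry(0)=F with B=2, F=8; with digits 1,2,8 already taken and all letters distinct, the only value for G is 6. So G=6.
Step 5. [col 2: G + P ≡ K (mod 10)] no forcing yet in column 2 (carry-in 0); P=7 is free and consistent — try it. So P=7.
Step 6. [col 2: G + P ≡ K (mod 10)] from column 2 (G=6, P=7, carry-in 0, digits 1,2,6,7,8 already taken and all letters distinct): K must equal 3, so K=3.
Step 7. [col 3: N + K ≡ X (mod 10)] N=5 is one option consistent with column 3 (N + K ≡ X (mod 10), carry-in 1) — take it ⇒ N=5.
Step 8. [col 3: N + K ≡ X (mod 10)] from column 3 (N=5, K=3, carry-in 1, digits 1,2,3,5,6,7,8 already taken and all letters distinct): X must equal 9, so X=9.
Step 9. [col 5: B + V ≡ E (mod 10)] column 5: given B=2, V=1, carry-in 1, and digits 1,2,3,5,6,7,8,9 already taken and all letters distinct, B+V≡E (mod 10) forces E=4, so E=4.

Answer: B=2, E=4, F=8, G=6, K=3, N=5, P=7, V=1, X=9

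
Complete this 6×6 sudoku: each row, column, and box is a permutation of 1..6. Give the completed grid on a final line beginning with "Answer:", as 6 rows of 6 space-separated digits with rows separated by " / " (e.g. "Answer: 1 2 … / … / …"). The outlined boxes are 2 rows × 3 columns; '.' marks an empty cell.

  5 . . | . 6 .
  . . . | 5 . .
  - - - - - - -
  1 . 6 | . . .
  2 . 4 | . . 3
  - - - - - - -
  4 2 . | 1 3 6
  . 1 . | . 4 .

Step 1. [r1c4∈{2,3,4}] in col 4, 3 fits only at r1c4. So r1c4=3.
Step 2. [r2c2∈{3,4,6}] across col 2, 6 lands solely at r2c2. So r2c2=6.
Step 3. [r2c6∈{1,2,4}] row 2 places 4 nowhere but r2c6. So r2c6=4.
Step 4. [r6c6∈{2,5}] in box 6, 5 fits only at r6c6 ⇒ r6c6=5.
Step 5. [r3c6∈{2}] r3c6 is down to just 2 ⇒ r3c6=2.
Step 6. [r2c5∈{1,2}] 2 has one home in col 5: r2c5, so r2c5=2.
Step 7. [r2c3∈{1,3}] 1 has one home in row 2: r2c3 ⇒ r2c3=1.
Step 8. [r4c2∈{5}] r4c2's peers cover all but 5 ⇒ r4c2=5.
Step 9. [r2c1∈{3}] r2c1 is down to just 3, so r2c1=3.
Step 10. [r4c4∈{6}] r4c4 has the single candidate 6, so r4c4=6.
Step 11. [r3c4∈{4}] only 4 remains possible at r3c4 ⇒ r3c4=4.
Step 12. [r4c5∈{1}] only 1 remains possible at r4c5. So r4c5=1.
Step 13. [r1c2∈{4}] only 4 remains possible at r1c2 ⇒ r1c2=4.
Step 14. [r6c3∈{3}] r6c3 is down to just 3, so r6c3=3.
Step 15. [r5c3∈{5}] r5c3 has the single candidate 5, so r5c3=5.
Step 16. [r1c6∈{1}] nothing but 1 survives at r1c6 ⇒ r1c6=1.
Step 17. [r3c2∈{3}] r3c2's peers cover all but 3, so r3c2=3.
Step 18. [r1c3∈{2}] only 2 remains possible at r1c3, so r1c3=2.
Step 19. [r6c4∈{2}] r6c4's peers cover all but 2 ⇒ r6c4=2.
Step 20. [r6c1∈{6}] nothing but 6 survives at r6c1, so r6c1=6.
Step 21. [r3c5∈{5}] r3c5's peers cover all but 5, so r3c5=5.

Answer: 5 4 2 3 6 1 / 3 6 1 5 2 4 / 1 3 6 4 5 2 / 2 5 4 6 1 3 / 4 2 5 1 3 6 / 6 1 3 2 4 5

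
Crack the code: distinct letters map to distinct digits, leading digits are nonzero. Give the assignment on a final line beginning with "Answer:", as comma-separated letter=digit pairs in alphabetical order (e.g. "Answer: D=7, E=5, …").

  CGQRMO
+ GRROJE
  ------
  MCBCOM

Step 1. [col 1: O + E ≡ M (mod 10)] no forcing yet in column 1 (carry-in 0); M=8 is free and consistent — try it, so M=8.
Step 2. [col 1: O + E ≡ M (mod 10)] column 1 (O + E ≡ M (mod 10), carry-in 0) doesn't pin E yet; pick E=7 and continue. So E=7.
Step 3. [col 1: O + E ≡ M (mod 10)] column 1: given E=7, M=8, carry-in 0, and digits 7,8 already taken and all letters distinct, O+E≡M (mod 10) forces O=1. So O=1.
Step 4. [col 2: M + J ≡ O (mod 10)] from column 2 (M=8, O=1, carry-in 0, digits 1,7,8 already taken and all letters distinct): J must equal 3, so J=3.
Step 5. [col 3: R + O ≡ C (mod 10)] column 3 (R + O ≡ C (mod 10), carry-in 1) doesn't pin R yet; pick R=4 and continue, so R=4.
Step 6. [col 3: R + O ≡ C (mod 10)] in column 3 we have R+O≡C with carry-in 1; given R=4, O=1 and digits 1,3,4,7,8 already taken and all letters distinct, that pins C to 6, so C=6.
Step 7. [col 4: Q + R ≡ B (mod 10)] column 4: given R=4, carry-in 0, and digits 1,3,4,6,7,8 already taken and all letters distinct, Q+R≡B (mod 10) forces Q=5, so Q=5.
Step 8. [col 4: Q + R ≡ B (mod 10)] column 4: given Q=5, R=4, carry-in 0, and digits 1,3,4,5,6,7,8 already taken and all letters distinct, Q+R≡B (mod 10) forces B=9 ⇒ B=9.
Step 9. [col 5: G + R ≡ C (mod 10)] from column 5 (R=4, C=6, carry-in 0, digits 1,3,4,5,6,7,8,9 already taken and all letters distinct): G must equal 2. So G=2.

Answer: B=9, C=6, E=7, G=2, J=3, M=8, O=1, Q=5, R=4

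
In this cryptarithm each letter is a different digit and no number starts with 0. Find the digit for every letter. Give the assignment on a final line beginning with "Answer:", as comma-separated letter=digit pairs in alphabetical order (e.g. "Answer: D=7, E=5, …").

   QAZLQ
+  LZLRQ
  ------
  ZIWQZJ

Step 1. [col 1: Q + Q ≡ J (mod 10)] column 1 (Q + Q ≡ J (mod 10), carry-in 0) doesn't pin Q yet; pick Q=9 and continue, so Q=9.
Step 2. [Z] Z is the leading digit of a 6-digit sum of two 5-digit numbers; the final carry is exactly 1, so Z=1.
Step 3. [col 1: Q + Q ≡ J (mod 10)] column 1 reads Q+Q+carry(0)=J with Q=9; with digits 1,9 already taken and all letters distinct, the only value for J is 8. So J=8.
Step 4. [col 2: L + R ≡ Z (mod 10)] no forcing yet in column 2 (carry-in 1); R=3 is free and consistent — try it. So R=3.
Step 5. [col 2: L + R ≡ Z (mod 10)] in column 2 we have L+R≡Z with carry-in 1; given R=3, Z=1 and digits 1,3,8,9 already taken and all letters distinct, that pins L to 7 ⇒ L=7.
Step 6. [col 4: A + Z ≡ W (mod 10)] W=5 is one option consistent with column 4 (A + Z ≡ W (mod 10), carry-in 0) — take it, so W=5.
Step 7. [col 4: A + Z ≡ W (mod 10)] in column 4 we have A+Z≡W with carry-in 0; given Z=1, W=5 and digits 1,3,5,7,8,9 already taken and all letters distinct, that pins A to 4 ⇒ A=4.
Step 8. [col 5: Q + L ≡ I (mod 10)] column 5 reads Q+L+carry(0)=I with Q=9, L=7; with digits 1,3,4,5,7,8,9 already taken and all letters distinct, the only value for I is 6 ⇒ I=6.

Answer: A=4, I=6, J=8, L=7, Q=9, R=3, W=5, Z=1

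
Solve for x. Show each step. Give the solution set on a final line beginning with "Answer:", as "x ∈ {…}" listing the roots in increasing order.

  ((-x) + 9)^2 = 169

Step 1. [((-x) + 9)^2 = 169] √ both sides: 169 ≥ 0 gives two branches ⇒ sqrt: (-x) + 9 = 13 or -13.
Step 2. [(-x) + 9 = 13 or -13] subtract 9: x sits inside (… + 9) ⇒ sub: -x = 4 or -22.
Step 3. [-x = 4 or -22] LHS negated; negate both sides ⇒ neg: x = -4 or 22.

Answer: x ∈ {-4, 22}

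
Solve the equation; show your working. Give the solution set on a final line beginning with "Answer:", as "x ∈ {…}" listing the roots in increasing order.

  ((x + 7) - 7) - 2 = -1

Step 1. [((x + 7) - 7) - 2 = -1] -2 is outermost — add 2 both sides. So sub: (x + 7) - 7 = 1.
Step 2. [(x + 7) - 7 = 1] peel the -7: add 7 from each side, so sub: x + 7 = 8.
Step 3. [x + 7 = 8] +7 is outermost — subtract 7 both sides ⇒ sub: x = 1.

Answer: x ∈ {1}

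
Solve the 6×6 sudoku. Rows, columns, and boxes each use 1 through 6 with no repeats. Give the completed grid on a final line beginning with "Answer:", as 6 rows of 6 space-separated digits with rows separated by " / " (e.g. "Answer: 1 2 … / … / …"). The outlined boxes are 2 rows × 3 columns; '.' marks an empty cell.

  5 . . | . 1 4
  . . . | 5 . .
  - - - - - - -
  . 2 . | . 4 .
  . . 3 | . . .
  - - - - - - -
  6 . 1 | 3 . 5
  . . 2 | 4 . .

Step 1. [r1c3∈{6}] r1c3's peers cover all but 6, so r1c3=6.
Step 2. [r4c2∈{1,4,5,6}] across col 2, 6 lands solely at r4c2 ⇒ r4c2=6.
Step 3. [r2c1∈{1,2,3,4}] 2 has one home in col 1: r2c1, so r2c1=2.
Step 4. [r2c5∈{3,6}] across col 5, 3 lands solely at r2c5. So r2c5=3.
Step 5. [r4c6∈{1,2}] col 6 places 2 nowhere but r4c6 ⇒ r4c6=2.
Step 6. [r3c1∈{1}] only 1 remains possible at r3c1. So r3c1=1.
Step 7. [r2c6∈{6}] nothing but 6 survives at r2c6 ⇒ r2c6=6.
Step 8. [r5c2∈{4}] nothing but 4 survives at r5c2 ⇒ r5c2=4.
Step 9. [r6c1∈{3}] r6c1 is down to just 3, so r6c1=3.
Step 10. [r4c1∈{4}] r4c1 has the single candidate 4. So r4c1=4.
Step 11. [r1c2∈{3}] r1c2 is down to just 3, so r1c2=3.
Step 12. [r4c5∈{5}] r4c5's peers cover all but 5. So r4c5=5.
Step 13. [r1c4∈{2}] r1c4 has the single candidate 2. So r1c4=2.
Step 14. [r6c6∈{1}] r6c6 is down to just 1. So r6c6=1.
Step 15. [r2c2∈{1}] r2c2's peers cover all but 1, so r2c2=1.
Step 16. [r6c5∈{6}] r6c5 is down to just 6 ⇒ r6c5=6.
Step 17. [r4c4∈{1}] nothing but 1 survives at r4c4. So r4c4=1.
Step 18. [r3c4∈{6}] only 6 remains possible at r3c4, so r3c4=6.
Step 19. [r5c5∈{2}] only 2 remains possible at r5c5. So r5c5=2.
Step 20. [r2c3∈{4}] only 4 remains possible at r2c3, so r2c3=4.
Step 21. [r3c6∈{3}] nothing but 3 survives at r3c6, so r3c6=3.
Step 22. [r6c2∈{5}] nothing but 5 survives at r6c2. So r6c2=5.
Step 23. [r3c3∈{5}] only 5 remains possible at r3c3 ⇒ r3c3=5.

Answer: 5 3 6 2 1 4 / 2 1 4 5 3 6 / 1 2 5 6 4 3 / 4 6 3 1 5 2 / 6 4 1 3 2 5 / 3 5 2 4 6 1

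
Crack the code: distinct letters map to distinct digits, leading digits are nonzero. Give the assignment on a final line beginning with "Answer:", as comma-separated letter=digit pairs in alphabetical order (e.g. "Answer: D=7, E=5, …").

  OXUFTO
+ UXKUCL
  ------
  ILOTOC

Step 1. [col 1: O + L ≡ C (mod 10)] several values work for L in column 1 (O + L ≡ C (mod 10), carry-in 0); try L=9, so L=9.
Step 2. [col 1: O + L ≡ C (mod 10)] no forcing yet in column 1 (carry-in 0); O=2 is free and consistent — try it. So O=2.
Step 3. [col 1: O + L ≡ C (mod 10)] in column 1 we have O+L≡C with carry-in 0; given O=2, L=9 and digits 2,9 already taken and all letters distinct, that pins C to 1 ⇒ C=1.
Step 4. [col 2: T + C ≡ O (mod 10)] column 2: given C=1, O=2, carry-in 1, and digits 1,2,9 already taken and all letters distinct, T+C≡O (mod 10) forces T=0 ⇒ T=0.
Step 5. [col 3: F + U ≡ T (mod 10)] column 3 (F + U ≡ T (mod 10), carry-in 0) doesn't pin F yet; pick F=7 and continue, so F=7.
Step 6. [col 3: F + U ≡ T (mod 10)] column 3: given F=7, T=0, carry-in 0, and digits 0,1,2,7,9 already taken and all letters distinct, F+U≡T (mod 10) forces U=3 ⇒ U=3.
Step 7. [col 4: U + K ≡ O (mod 10)] column 4 reads U+K+carry(1)=O with U=3, O=2; with digits 0,1,2,3,7,9 already taken and all letters distinct, the only value for K is 8 ⇒ K=8.
Step 8. [col 5: X + X ≡ L (mod 10)] in column 5 we have X+X≡L with carry-in 1; given L=9 and digits 0,1,2,3,7,8,9 already taken and all letters distinct, that pins X to 4 ⇒ X=4.
Step 9. [col 6: O + U ≡ I (mod 10)] column 6: given O=2, U=3, carry-in 0, and digits 0,1,2,3,4,7,8,9 already taken and all letters distinct, O+U≡I (mod 10) forces I=5, so I=5.

Answer: C=1, F=7, I=5, K=8, L=9, O=2, T=0, U=3, X=4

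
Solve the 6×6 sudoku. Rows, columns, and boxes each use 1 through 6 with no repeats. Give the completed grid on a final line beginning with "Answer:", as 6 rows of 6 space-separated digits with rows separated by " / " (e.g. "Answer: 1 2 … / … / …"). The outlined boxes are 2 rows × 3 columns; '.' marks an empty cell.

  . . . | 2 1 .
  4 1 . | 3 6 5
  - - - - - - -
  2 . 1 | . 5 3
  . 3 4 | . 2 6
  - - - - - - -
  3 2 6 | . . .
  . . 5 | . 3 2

Step 1. [r5c5∈{4}] r5c5's peers cover all but 4. So r5c5=4.
Step 2. [r4c4∈{1}] r4c4's peers cover all but 1 ⇒ r4c4=1.
Step 3. [r1c2∈{5,6}] r1c2 is the only open cell in col 2 admitting 5. So r1c2=5.
Step 4. [r3c2∈{6}] only 6 remains possible at r3c2, so r3c2=6.
Step 5. [r6c4∈{6}] only 6 remains possible at r6c4 ⇒ r6c4=6.
Step 6. [r5c4∈{5}] r5c4 is down to just 5 ⇒ r5c4=5.
Step 7. [r6c1∈{1}] nothing but 1 survives at r6c1 ⇒ r6c1=1.
Step 8. [r4c1∈{5}] r4c1 is down to just 5 ⇒ r4c1=5.
Step 9. [r1c3∈{3}] r1c3 is down to just 3 ⇒ r1c3=3.
Step 10. [r2c3∈{2}] nothing but 2 survives at r2c3 ⇒ r2c3=2.
Step 11. [r1c1∈{6}] r1c1 has the single candidate 6. So r1c1=6.
Step 12. [r3c4∈{4}] r3c4's peers cover all but 4, so r3c4=4.
Step 13. [r5c6∈{1}] r5c6 has the single candidate 1 ⇒ r5c6=1.
Step 14. [r1c6∈{4}] only 4 remains possible at r1c6. So r1c6=4.
Step 15. [r6c2∈{4}] nothing but 4 survives at r6c2, so r6c2=4.

Answer: 6 5 3 2 1 4 / 4 1 2 3 6 5 / 2 6 1 4 5 3 / 5 3 4 1 2 6 / 3 2 6 5 4 1 / 1 4 5 6 3 2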